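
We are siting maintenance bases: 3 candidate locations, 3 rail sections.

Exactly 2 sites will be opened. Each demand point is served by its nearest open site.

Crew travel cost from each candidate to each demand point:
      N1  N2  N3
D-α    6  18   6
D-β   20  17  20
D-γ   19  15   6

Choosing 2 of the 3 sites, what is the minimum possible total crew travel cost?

Open {D-α, D-γ}.
  N1→D-α 6, N2→D-γ 15, N3→D-α 6  ⇒ total 27.
Compare {D-α, D-β}: total 29.
Compare {D-β, D-γ}: total 40.

27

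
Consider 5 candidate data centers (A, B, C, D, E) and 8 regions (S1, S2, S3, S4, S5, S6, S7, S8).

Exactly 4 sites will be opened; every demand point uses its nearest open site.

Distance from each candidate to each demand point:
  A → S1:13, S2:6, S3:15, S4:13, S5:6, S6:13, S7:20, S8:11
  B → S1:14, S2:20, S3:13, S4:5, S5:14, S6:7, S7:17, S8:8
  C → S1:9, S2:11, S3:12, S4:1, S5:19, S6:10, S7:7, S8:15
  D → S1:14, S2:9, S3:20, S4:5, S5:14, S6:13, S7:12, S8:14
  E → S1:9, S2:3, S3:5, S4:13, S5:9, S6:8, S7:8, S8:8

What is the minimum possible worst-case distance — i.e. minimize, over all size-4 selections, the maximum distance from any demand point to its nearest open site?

Open {A, B, C, E}.
  Farthest demand point is S1 at distance 9 (to C); all others are ≤ 9.
With {A, B, D, E} the worst case is 9.
With {A, C, D, E} the worst case is 9.
No size-4 selection achieves below 9.

9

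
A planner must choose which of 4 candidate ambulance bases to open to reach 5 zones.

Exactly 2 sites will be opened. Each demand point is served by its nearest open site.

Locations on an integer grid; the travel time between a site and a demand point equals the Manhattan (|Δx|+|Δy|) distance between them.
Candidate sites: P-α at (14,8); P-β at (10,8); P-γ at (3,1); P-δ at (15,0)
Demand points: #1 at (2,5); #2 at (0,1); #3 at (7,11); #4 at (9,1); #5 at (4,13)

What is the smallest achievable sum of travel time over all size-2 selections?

Open {P-β, P-γ}.
  #1→P-γ 5, #2→P-γ 3, #3→P-β 6, #4→P-γ 6, #5→P-β 11  ⇒ total 31.
Compare {P-α, P-γ}: total 37.
Compare {P-γ, P-δ}: total 41.
No size-2 selection does better; minimum is 31.

31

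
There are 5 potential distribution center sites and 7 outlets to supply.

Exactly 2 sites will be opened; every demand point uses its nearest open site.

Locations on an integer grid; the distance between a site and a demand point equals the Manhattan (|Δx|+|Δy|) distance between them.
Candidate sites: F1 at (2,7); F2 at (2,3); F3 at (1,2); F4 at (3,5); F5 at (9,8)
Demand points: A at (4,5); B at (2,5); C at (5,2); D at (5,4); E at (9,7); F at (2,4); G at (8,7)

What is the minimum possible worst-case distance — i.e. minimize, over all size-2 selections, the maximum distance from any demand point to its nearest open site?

4

Open {F2, F5}.
  Farthest demand point is A at distance 4 (to F2); all others are ≤ 4.
With {F4, F5} the worst case is 5.
With {F3, F5} the worst case is 6.
No size-2 selection achieves below 4.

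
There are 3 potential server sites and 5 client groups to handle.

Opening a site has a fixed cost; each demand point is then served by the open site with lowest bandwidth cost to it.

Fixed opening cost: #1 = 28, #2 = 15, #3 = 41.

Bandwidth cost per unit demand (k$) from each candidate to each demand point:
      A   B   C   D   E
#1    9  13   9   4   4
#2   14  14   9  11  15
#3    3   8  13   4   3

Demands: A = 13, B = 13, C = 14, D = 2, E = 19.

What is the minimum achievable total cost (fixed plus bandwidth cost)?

390

Open {#2, #3}: assign each demand point to its cheapest open site.
  A→#3 13×3=39, B→#3 13×8=104, C→#2 14×9=126, D→#3 2×4=8, E→#3 19×3=57
  bandwidth cost 334, fixed 56 → total 390.
Compare {#1, #3}: bandwidth cost 334 + fixed 69 = 403.
Compare {#1, #2, #3}: bandwidth cost 334 + fixed 84 = 418.
Compare {#3}: bandwidth cost 390 + fixed 41 = 431.
All other subsets cost ≥ 403. Minimum total cost: 390.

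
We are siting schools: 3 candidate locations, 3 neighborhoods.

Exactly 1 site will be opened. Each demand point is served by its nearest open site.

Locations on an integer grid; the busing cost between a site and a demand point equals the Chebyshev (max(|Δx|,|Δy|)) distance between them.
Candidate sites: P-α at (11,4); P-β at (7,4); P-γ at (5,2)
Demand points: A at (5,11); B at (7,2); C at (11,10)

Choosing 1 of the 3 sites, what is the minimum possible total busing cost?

15

Open {P-β}.
  A→P-β 7, B→P-β 2, C→P-β 6  ⇒ total 15.
Compare {P-α}: total 17.
Compare {P-γ}: total 19.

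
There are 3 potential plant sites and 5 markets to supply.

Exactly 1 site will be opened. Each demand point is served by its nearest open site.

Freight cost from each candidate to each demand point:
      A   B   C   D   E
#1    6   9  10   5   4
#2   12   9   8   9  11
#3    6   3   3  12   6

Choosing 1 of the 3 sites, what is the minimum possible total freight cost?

30

Open {#3}.
  A→#3 6, B→#3 3, C→#3 3, D→#3 12, E→#3 6  ⇒ total 30.
Compare {#1}: total 34.
Compare {#2}: total 49.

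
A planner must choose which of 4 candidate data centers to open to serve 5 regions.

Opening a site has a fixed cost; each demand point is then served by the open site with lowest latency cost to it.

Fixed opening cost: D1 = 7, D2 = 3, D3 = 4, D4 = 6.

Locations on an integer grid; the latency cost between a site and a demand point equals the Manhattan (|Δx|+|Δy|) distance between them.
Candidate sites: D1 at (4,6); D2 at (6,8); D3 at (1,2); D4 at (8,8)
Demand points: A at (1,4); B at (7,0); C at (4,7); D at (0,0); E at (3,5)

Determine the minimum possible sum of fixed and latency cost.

Open {D1, D3}: assign each demand point to its cheapest open site.
  A→D3 2, B→D3 8, C→D1 1, D→D3 3, E→D1 2
  latency cost 16, fixed 11 → total 27.
Compare {D2, D3}: latency cost 21 + fixed 7 = 28.
Compare {D3}: latency cost 26 + fixed 4 = 30.
Compare {D1, D2, D3}: latency cost 16 + fixed 14 = 30.
All other subsets cost ≥ 28. Minimum total cost: 27.

27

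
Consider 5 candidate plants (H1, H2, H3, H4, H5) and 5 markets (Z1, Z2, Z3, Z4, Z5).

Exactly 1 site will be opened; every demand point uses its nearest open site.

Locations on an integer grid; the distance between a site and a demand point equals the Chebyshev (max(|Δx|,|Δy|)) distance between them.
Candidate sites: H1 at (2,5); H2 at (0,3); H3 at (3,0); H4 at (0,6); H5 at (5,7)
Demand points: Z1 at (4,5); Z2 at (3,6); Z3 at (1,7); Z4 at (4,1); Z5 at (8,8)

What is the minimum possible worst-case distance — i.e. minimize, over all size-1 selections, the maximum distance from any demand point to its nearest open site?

6

Open {H1}.
  Farthest demand point is Z5 at distance 6 (to H1); all others are ≤ 6.
With {H5} the worst case is 6.
With {H2} the worst case is 8.
No size-1 selection achieves below 6.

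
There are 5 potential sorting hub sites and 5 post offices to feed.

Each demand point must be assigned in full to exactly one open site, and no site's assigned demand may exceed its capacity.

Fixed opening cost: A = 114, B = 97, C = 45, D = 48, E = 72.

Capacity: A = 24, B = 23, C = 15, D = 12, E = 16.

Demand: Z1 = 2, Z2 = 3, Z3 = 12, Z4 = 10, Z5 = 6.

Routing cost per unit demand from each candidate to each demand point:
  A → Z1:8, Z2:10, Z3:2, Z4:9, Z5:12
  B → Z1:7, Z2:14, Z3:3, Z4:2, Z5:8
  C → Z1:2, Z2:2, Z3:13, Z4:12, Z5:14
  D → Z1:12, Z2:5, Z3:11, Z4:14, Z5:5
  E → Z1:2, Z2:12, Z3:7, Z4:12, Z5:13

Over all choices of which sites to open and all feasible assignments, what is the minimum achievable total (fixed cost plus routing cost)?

270

Open {B, D}; cheapest assignment that respects the capacities:
  B (cap 23, load 22): Z3, Z4 — cost 12×3 + 10×2 = 56
  D (cap 12, load 11): Z1, Z2, Z5 — cost 2×12 + 3×5 + 6×5 = 69
  Shipping 125, fixed 145 → total 270.
  Any other capacity-feasible assignment to {B, D} ships for at least 125.
Compare {B, C, D}: its best feasible assignment gives total 286.
Compare {B, C}: its best feasible assignment gives total 292.
Every other set of open sites that can feasibly serve all demand totals ≥ 286 even under its best assignment. Minimum: 270.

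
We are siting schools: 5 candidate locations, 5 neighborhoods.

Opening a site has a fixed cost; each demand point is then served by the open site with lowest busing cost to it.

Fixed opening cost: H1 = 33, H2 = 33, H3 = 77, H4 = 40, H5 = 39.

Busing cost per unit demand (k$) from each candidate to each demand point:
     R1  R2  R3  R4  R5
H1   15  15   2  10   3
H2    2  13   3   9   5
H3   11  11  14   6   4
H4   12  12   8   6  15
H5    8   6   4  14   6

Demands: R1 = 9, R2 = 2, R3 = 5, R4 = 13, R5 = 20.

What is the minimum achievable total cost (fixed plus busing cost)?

296

Open {H1, H2, H4}: assign each demand point to its cheapest open site.
  R1→H2 9×2=18, R2→H4 2×12=24, R3→H1 5×2=10, R4→H4 13×6=78, R5→H1 20×3=60
  busing cost 190, fixed 106 → total 296.
Compare {H1, H2}: busing cost 231 + fixed 66 = 297.
Compare {H2, H4}: busing cost 235 + fixed 73 = 308.
Compare {H2}: busing cost 276 + fixed 33 = 309.
All other subsets cost ≥ 297. Minimum total cost: 296.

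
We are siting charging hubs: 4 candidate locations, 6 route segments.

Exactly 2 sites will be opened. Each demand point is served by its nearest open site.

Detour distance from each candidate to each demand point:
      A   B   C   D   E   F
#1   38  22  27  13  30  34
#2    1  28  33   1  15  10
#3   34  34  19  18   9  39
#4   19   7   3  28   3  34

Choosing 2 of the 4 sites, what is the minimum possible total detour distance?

25

Open {#2, #4}.
  A→#2 1, B→#4 7, C→#4 3, D→#2 1, E→#4 3, F→#2 10  ⇒ total 25.
Compare {#2, #3}: total 68.
Compare {#1, #2}: total 76.
No size-2 selection does better; minimum is 25.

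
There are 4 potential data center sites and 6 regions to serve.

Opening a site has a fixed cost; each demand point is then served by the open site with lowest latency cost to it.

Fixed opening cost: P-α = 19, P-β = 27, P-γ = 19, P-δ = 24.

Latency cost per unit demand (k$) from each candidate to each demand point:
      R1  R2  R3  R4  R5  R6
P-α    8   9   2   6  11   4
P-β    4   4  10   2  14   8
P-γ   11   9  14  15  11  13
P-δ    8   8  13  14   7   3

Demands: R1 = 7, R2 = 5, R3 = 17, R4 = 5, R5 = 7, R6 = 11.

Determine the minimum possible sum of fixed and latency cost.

244

Open {P-α, P-β, P-δ}: assign each demand point to its cheapest open site.
  R1→P-β 7×4=28, R2→P-β 5×4=20, R3→P-α 17×2=34, R4→P-β 5×2=10, R5→P-δ 7×7=49, R6→P-δ 11×3=33
  latency cost 174, fixed 70 → total 244.
Compare {P-α, P-β}: latency cost 213 + fixed 46 = 259.
Compare {P-α, P-β, P-γ, P-δ}: latency cost 174 + fixed 89 = 263.
Compare {P-α, P-β, P-γ}: latency cost 213 + fixed 65 = 278.
All other subsets cost ≥ 259. Minimum total cost: 244.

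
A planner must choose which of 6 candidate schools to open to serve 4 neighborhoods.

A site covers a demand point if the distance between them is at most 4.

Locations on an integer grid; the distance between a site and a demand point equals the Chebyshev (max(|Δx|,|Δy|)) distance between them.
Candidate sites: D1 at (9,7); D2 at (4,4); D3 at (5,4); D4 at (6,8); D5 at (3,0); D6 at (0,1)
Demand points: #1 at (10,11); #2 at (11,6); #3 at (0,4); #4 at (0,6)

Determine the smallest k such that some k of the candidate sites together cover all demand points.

Coverage sets (demand points within 4 of each site):
  D1: {#1, #2}
  D2: {#3, #4}
  D3: {}
  D4: {#1}
  D5: {#3}
  D6: {#3}
No single site covers all 4 demand points.
But {D1, D2} covers everything, so the minimum is 2.

2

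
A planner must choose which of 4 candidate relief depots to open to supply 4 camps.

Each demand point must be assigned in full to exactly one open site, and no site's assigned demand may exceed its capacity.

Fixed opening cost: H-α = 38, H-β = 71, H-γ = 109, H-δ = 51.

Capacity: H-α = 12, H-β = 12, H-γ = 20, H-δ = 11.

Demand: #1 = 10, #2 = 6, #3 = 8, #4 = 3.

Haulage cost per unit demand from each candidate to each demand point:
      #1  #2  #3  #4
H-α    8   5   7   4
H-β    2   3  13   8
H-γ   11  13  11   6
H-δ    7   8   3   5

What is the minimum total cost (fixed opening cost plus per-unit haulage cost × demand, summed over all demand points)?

Open {H-α, H-β, H-δ}; cheapest assignment that respects the capacities:
  H-α (cap 12, load 9): #2, #4 — cost 6×5 + 3×4 = 42
  H-β (cap 12, load 10): #1 — cost 10×2 = 20
  H-δ (cap 11, load 8): #3 — cost 8×3 = 24
  Shipping 86, fixed 160 → total 246.
  Any other capacity-feasible assignment to {H-α, H-β, H-δ} ships for at least 86.
Compare {H-α, H-β, H-γ, H-δ}: its best feasible assignment gives total 355.
Compare {H-α, H-β, H-γ}: its best feasible assignment gives total 368.
Every other set of open sites that can feasibly serve all demand totals ≥ 355 even under its best assignment. Minimum: 246.

246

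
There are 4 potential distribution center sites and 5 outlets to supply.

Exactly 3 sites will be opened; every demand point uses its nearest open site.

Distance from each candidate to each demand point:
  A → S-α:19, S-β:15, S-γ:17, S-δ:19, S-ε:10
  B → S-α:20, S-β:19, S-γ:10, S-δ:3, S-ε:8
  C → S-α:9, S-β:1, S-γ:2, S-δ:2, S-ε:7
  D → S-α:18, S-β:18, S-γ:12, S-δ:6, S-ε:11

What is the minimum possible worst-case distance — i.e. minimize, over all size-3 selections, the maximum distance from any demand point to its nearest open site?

9

Open {A, B, C}.
  Farthest demand point is S-α at distance 9 (to C); all others are ≤ 9.
With {A, C, D} the worst case is 9.
With {B, C, D} the worst case is 9.
No size-3 selection achieves below 9.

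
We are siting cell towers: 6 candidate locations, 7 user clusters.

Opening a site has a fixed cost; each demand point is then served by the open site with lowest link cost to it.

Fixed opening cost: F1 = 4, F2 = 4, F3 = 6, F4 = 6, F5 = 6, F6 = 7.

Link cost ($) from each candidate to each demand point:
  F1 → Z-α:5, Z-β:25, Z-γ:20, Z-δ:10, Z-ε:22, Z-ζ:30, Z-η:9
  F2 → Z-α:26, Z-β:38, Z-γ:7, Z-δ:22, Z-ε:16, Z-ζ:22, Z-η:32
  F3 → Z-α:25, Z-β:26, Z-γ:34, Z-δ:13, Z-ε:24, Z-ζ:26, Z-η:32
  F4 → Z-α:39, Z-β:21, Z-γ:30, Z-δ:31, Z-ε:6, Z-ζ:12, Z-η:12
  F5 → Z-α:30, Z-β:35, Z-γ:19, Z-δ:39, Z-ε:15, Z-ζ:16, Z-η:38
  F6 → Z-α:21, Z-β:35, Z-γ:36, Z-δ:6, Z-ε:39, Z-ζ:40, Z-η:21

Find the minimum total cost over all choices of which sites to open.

84

Open {F1, F2, F4}: assign each demand point to its cheapest open site.
  Z-α→F1 5, Z-β→F4 21, Z-γ→F2 7, Z-δ→F1 10, Z-ε→F4 6, Z-ζ→F4 12, Z-η→F1 9
  link cost 70, fixed 14 → total 84.
Compare {F1, F2, F4, F6}: link cost 66 + fixed 21 = 87.
Compare {F1, F2, F3, F4}: link cost 70 + fixed 20 = 90.
Compare {F1, F2, F4, F5}: link cost 70 + fixed 20 = 90.
All other subsets cost ≥ 87. Minimum total cost: 84.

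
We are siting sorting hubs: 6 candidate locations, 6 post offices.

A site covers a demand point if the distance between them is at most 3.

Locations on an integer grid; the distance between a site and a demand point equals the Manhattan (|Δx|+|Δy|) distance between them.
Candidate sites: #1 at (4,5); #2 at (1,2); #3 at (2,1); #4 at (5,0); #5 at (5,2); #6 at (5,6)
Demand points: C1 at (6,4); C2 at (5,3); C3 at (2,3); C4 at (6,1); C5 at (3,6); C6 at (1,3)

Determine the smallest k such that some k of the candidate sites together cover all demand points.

Coverage sets (demand points within 3 of each site):
  #1: {C1, C2, C5}
  #2: {C3, C6}
  #3: {C3, C6}
  #4: {C2, C4}
  #5: {C1, C2, C4}
  #6: {C1, C2, C5}
No 2 sites suffice: every size-2 union leaves at least one demand point uncovered.
But {#1, #2, #4} covers everything, so the minimum is 3.

3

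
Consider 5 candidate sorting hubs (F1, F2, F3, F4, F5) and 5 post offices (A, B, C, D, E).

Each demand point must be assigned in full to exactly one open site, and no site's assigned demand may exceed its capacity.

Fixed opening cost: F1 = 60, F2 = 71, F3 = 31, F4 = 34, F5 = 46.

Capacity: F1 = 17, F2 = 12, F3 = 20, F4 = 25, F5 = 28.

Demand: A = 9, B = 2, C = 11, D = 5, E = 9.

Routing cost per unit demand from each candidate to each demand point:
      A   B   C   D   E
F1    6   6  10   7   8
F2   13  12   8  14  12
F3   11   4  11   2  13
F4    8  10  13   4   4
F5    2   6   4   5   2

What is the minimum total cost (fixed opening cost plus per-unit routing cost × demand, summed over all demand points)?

210

Open {F4, F5}; cheapest assignment that respects the capacities:
  F4 (cap 25, load 14): D, E — cost 5×4 + 9×4 = 56
  F5 (cap 28, load 22): A, B, C — cost 9×2 + 2×6 + 11×4 = 74
  Shipping 130, fixed 80 → total 210.
  Any other capacity-feasible assignment to {F4, F5} ships for at least 130.
Compare {F3, F4, F5}: its best feasible assignment gives total 227.
Compare {F3, F5}: its best feasible assignment gives total 252.
Every other set of open sites that can feasibly serve all demand totals ≥ 227 even under its best assignment. Minimum: 210.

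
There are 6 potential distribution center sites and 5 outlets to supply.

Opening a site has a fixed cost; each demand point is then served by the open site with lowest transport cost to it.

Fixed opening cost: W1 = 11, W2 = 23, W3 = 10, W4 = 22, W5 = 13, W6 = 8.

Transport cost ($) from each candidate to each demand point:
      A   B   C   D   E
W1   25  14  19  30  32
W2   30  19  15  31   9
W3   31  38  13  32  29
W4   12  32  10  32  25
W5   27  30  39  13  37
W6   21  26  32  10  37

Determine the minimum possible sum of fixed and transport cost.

Open {W2, W6}: assign each demand point to its cheapest open site.
  A→W6 21, B→W2 19, C→W2 15, D→W6 10, E→W2 9
  transport cost 74, fixed 31 → total 105.
Compare {W1, W2, W6}: transport cost 69 + fixed 42 = 111.
Compare {W1, W4, W6}: transport cost 71 + fixed 41 = 112.
Compare {W4, W6}: transport cost 83 + fixed 30 = 113.
All other subsets cost ≥ 111. Minimum total cost: 105.

105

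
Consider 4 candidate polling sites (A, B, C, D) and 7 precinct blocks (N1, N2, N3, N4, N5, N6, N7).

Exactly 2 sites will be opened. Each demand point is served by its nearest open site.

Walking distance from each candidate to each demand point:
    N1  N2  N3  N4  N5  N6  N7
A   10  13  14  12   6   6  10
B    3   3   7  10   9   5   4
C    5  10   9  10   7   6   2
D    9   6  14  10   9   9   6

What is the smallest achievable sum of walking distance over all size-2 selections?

Open {B, C}.
  N1→B 3, N2→B 3, N3→B 7, N4→B 10, N5→C 7, N6→B 5, N7→C 2  ⇒ total 37.
Compare {A, B}: total 38.
Compare {B, D}: total 41.
No size-2 selection does better; minimum is 37.

37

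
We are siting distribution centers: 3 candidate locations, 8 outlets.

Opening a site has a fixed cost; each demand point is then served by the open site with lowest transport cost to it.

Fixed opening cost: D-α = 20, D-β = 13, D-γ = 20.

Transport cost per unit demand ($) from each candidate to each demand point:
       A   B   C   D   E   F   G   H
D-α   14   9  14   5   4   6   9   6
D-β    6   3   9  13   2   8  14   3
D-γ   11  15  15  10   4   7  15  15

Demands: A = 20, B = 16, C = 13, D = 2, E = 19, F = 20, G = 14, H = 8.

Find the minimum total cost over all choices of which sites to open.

636

Open {D-α, D-β}: assign each demand point to its cheapest open site.
  A→D-β 20×6=120, B→D-β 16×3=48, C→D-β 13×9=117, D→D-α 2×5=10, E→D-β 19×2=38, F→D-α 20×6=120, G→D-α 14×9=126, H→D-β 8×3=24
  transport cost 603, fixed 33 → total 636.
Compare {D-α, D-β, D-γ}: transport cost 603 + fixed 53 = 656.
Compare {D-β, D-γ}: transport cost 703 + fixed 33 = 736.
Compare {D-β}: transport cost 729 + fixed 13 = 742.
All other subsets cost ≥ 656. Minimum total cost: 636.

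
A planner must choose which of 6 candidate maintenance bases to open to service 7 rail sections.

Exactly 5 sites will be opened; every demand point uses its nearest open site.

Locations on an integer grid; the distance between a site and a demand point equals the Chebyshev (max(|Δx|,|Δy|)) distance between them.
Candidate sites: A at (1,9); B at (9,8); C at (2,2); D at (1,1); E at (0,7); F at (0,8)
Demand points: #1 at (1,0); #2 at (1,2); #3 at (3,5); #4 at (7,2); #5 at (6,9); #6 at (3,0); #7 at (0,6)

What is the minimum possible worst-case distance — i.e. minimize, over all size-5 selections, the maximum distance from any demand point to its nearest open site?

5

Open {A, B, C, D, E}.
  Farthest demand point is #4 at distance 5 (to C); all others are ≤ 5.
With {A, B, C, D, F} the worst case is 5.
With {A, B, C, E, F} the worst case is 5.
No size-5 selection achieves below 5.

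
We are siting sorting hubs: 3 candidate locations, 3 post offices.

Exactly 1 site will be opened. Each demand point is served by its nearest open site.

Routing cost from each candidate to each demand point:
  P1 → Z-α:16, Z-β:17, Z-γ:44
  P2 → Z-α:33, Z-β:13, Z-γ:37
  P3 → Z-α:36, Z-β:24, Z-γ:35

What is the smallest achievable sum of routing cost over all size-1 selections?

77

Open {P1}.
  Z-α→P1 16, Z-β→P1 17, Z-γ→P1 44  ⇒ total 77.
Compare {P2}: total 83.
Compare {P3}: total 95.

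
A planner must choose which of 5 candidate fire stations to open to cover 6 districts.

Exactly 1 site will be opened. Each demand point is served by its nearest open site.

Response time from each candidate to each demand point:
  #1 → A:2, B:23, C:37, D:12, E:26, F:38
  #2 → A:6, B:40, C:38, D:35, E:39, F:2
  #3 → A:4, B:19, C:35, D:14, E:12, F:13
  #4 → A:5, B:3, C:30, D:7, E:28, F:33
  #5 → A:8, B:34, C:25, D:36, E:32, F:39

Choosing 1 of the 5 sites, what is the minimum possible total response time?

Open {#3}.
  A→#3 4, B→#3 19, C→#3 35, D→#3 14, E→#3 12, F→#3 13  ⇒ total 97.
Compare {#4}: total 106.
Compare {#1}: total 138.
No size-1 selection does better; minimum is 97.

97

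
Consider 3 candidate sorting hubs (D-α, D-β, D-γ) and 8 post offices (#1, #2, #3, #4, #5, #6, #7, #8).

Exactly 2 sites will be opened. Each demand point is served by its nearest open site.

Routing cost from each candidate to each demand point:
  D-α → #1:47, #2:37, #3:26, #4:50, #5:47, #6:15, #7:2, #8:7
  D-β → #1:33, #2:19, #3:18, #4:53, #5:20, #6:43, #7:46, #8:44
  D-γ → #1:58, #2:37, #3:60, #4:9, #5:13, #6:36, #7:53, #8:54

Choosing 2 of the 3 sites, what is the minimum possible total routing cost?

156

Open {D-α, D-γ}.
  #1→D-α 47, #2→D-α 37, #3→D-α 26, #4→D-γ 9, #5→D-γ 13, #6→D-α 15, #7→D-α 2, #8→D-α 7  ⇒ total 156.
Compare {D-α, D-β}: total 164.
Compare {D-β, D-γ}: total 218.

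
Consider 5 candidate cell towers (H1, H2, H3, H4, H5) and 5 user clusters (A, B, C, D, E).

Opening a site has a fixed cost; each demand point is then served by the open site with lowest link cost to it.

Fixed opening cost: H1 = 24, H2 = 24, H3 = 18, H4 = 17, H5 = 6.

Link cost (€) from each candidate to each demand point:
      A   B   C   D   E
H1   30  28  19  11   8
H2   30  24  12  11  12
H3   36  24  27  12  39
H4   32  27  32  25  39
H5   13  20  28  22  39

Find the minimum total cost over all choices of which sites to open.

98

Open {H2, H5}: assign each demand point to its cheapest open site.
  A→H5 13, B→H5 20, C→H2 12, D→H2 11, E→H2 12
  link cost 68, fixed 30 → total 98.
Compare {H1, H5}: link cost 71 + fixed 30 = 101.
Compare {H2}: link cost 89 + fixed 24 = 113.
Compare {H2, H4, H5}: link cost 68 + fixed 47 = 115.
All other subsets cost ≥ 101. Minimum total cost: 98.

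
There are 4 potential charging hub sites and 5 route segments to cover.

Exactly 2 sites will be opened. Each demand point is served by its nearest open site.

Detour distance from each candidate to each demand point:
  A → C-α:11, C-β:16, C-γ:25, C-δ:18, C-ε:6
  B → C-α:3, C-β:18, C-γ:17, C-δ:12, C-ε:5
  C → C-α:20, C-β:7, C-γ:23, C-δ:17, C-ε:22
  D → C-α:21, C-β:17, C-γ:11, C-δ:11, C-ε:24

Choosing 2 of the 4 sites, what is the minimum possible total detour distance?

Open {B, C}.
  C-α→B 3, C-β→C 7, C-γ→B 17, C-δ→B 12, C-ε→B 5  ⇒ total 44.
Compare {B, D}: total 47.
Compare {A, B}: total 53.
No size-2 selection does better; minimum is 44.

44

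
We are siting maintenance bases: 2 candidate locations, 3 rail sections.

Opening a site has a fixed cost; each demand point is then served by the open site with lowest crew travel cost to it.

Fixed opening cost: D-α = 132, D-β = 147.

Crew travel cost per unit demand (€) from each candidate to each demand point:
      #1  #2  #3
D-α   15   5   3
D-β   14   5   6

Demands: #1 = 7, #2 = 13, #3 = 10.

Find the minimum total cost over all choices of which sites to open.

Open {D-α}: assign each demand point to its cheapest open site.
  #1→D-α 7×15=105, #2→D-α 13×5=65, #3→D-α 10×3=30
  crew travel cost 200, fixed 132 → total 332.
Compare {D-β}: crew travel cost 223 + fixed 147 = 370.
Compare {D-α, D-β}: crew travel cost 193 + fixed 279 = 472.

332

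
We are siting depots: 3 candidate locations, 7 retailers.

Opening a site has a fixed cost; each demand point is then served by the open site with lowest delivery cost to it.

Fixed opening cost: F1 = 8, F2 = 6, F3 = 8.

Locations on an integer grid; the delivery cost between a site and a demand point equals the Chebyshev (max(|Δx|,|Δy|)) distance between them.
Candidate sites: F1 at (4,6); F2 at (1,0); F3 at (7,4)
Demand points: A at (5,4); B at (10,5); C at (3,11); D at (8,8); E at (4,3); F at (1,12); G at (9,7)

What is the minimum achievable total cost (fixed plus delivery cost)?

38

Open {F3}: assign each demand point to its cheapest open site.
  A→F3 2, B→F3 3, C→F3 7, D→F3 4, E→F3 3, F→F3 8, G→F3 3
  delivery cost 30, fixed 8 → total 38.
Compare {F1}: delivery cost 31 + fixed 8 = 39.
Compare {F1, F3}: delivery cost 26 + fixed 16 = 42.
Compare {F2, F3}: delivery cost 30 + fixed 14 = 44.
All other subsets cost ≥ 39. Minimum total cost: 38.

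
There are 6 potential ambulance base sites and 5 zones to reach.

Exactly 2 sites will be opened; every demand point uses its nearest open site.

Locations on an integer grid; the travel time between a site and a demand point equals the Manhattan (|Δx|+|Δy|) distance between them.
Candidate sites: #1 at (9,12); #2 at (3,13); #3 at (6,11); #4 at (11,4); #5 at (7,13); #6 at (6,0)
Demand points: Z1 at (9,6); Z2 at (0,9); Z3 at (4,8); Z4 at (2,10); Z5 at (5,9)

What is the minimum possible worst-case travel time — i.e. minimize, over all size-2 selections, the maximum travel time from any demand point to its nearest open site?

Open {#1, #2}.
  Farthest demand point is Z2 at travel time 7 (to #2); all others are ≤ 7.
With {#2, #4} the worst case is 7.
With {#1, #3} the worst case is 8.
No size-2 selection achieves below 7.

7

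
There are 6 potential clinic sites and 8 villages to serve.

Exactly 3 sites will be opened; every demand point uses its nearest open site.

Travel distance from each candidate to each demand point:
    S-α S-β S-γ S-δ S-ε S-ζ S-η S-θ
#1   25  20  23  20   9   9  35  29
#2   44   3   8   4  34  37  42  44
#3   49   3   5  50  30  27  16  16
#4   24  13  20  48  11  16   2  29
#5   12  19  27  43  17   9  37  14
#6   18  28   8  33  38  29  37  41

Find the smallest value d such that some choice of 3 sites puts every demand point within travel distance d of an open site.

Open {#2, #4, #5}.
  Farthest demand point is S-θ at travel distance 14 (to #5); all others are ≤ 14.
With {#2, #3, #5} the worst case is 17.
With {#1, #3, #5} the worst case is 20.
No size-3 selection achieves below 14.

14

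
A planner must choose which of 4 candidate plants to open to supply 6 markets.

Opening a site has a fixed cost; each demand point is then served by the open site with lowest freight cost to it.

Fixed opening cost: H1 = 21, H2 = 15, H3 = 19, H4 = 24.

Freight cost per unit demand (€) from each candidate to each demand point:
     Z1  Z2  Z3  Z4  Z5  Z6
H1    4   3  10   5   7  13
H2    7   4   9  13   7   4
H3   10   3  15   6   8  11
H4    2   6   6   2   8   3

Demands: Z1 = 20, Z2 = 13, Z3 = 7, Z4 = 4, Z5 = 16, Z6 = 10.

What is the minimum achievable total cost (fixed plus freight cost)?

316

Open {H1, H4}: assign each demand point to its cheapest open site.
  Z1→H4 20×2=40, Z2→H1 13×3=39, Z3→H4 7×6=42, Z4→H4 4×2=8, Z5→H1 16×7=112, Z6→H4 10×3=30
  freight cost 271, fixed 45 → total 316.
Compare {H2, H4}: freight cost 284 + fixed 39 = 323.
Compare {H2, H3, H4}: freight cost 271 + fixed 58 = 329.
Compare {H3, H4}: freight cost 287 + fixed 43 = 330.
All other subsets cost ≥ 323. Minimum total cost: 316.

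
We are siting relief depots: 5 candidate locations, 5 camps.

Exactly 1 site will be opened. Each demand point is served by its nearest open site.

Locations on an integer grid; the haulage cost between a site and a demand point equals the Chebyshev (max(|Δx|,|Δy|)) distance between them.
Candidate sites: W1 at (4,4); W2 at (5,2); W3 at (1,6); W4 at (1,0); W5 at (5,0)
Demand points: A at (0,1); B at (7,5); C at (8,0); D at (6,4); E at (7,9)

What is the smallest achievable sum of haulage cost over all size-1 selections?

18

Open {W1}.
  A→W1 4, B→W1 3, C→W1 4, D→W1 2, E→W1 5  ⇒ total 18.
Compare {W2}: total 20.
Compare {W5}: total 26.
No size-1 selection does better; minimum is 18.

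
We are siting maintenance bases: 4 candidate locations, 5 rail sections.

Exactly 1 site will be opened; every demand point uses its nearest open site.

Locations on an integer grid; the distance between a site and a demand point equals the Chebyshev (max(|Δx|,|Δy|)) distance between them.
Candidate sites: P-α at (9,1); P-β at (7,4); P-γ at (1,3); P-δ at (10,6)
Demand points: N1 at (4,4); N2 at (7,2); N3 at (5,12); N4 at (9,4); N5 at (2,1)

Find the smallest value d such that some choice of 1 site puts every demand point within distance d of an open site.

8

Open {P-β}.
  Farthest demand point is N3 at distance 8 (to P-β); all others are ≤ 8.
With {P-δ} the worst case is 8.
With {P-γ} the worst case is 9.
No size-1 selection achieves below 8.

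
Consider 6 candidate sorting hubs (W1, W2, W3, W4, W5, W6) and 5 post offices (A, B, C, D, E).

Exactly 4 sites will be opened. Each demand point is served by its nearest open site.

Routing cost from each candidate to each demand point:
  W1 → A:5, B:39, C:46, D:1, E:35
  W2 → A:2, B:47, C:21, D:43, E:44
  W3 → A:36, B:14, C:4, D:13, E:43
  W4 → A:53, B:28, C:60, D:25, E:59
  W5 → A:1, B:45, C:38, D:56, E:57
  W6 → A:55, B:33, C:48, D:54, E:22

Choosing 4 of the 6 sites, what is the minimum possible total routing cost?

Open {W1, W3, W5, W6}.
  A→W5 1, B→W3 14, C→W3 4, D→W1 1, E→W6 22  ⇒ total 42.
Compare {W1, W2, W3, W6}: total 43.
Compare {W1, W3, W4, W6}: total 46.
No size-4 selection does better; minimum is 42.

42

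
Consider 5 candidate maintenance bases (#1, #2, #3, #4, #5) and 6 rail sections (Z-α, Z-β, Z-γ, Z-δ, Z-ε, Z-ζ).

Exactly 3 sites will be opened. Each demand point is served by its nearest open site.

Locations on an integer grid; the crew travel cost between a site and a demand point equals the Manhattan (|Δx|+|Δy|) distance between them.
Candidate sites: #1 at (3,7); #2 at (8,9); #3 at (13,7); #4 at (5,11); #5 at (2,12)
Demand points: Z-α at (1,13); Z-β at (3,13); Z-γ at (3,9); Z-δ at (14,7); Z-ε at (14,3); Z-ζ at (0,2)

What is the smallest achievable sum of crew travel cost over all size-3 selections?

Open {#1, #3, #5}.
  Z-α→#5 2, Z-β→#5 2, Z-γ→#1 2, Z-δ→#3 1, Z-ε→#3 5, Z-ζ→#1 8  ⇒ total 20.
Compare {#1, #3, #4}: total 26.
Compare {#2, #3, #5}: total 26.
No size-3 selection does better; minimum is 20.

20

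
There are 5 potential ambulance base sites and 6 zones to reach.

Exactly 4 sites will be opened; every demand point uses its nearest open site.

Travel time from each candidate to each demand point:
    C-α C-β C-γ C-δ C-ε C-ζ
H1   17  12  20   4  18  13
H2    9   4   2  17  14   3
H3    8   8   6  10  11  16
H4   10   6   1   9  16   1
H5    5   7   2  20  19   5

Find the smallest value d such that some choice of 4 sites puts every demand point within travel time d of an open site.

Open {H1, H2, H3, H4}.
  Farthest demand point is C-ε at travel time 11 (to H3); all others are ≤ 11.
With {H1, H2, H3, H5} the worst case is 11.
With {H1, H3, H4, H5} the worst case is 11.
No size-4 selection achieves below 11.

11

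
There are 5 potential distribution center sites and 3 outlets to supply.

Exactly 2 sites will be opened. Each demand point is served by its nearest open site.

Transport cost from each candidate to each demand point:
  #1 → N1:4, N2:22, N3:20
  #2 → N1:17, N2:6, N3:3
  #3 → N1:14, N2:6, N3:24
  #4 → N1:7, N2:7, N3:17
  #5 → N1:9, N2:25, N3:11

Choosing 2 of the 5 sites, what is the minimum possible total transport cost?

13

Open {#1, #2}.
  N1→#1 4, N2→#2 6, N3→#2 3  ⇒ total 13.
Compare {#2, #4}: total 16.
Compare {#2, #5}: total 18.
No size-2 selection does better; minimum is 13.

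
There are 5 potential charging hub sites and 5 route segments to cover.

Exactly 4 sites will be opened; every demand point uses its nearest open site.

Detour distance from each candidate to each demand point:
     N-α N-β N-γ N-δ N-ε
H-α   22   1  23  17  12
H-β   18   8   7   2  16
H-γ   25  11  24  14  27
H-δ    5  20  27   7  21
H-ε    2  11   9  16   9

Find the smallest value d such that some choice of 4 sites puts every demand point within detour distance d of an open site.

9

Open {H-α, H-β, H-γ, H-ε}.
  Farthest demand point is N-ε at detour distance 9 (to H-ε); all others are ≤ 9.
With {H-α, H-β, H-δ, H-ε} the worst case is 9.
With {H-α, H-γ, H-δ, H-ε} the worst case is 9.
No size-4 selection achieves below 9.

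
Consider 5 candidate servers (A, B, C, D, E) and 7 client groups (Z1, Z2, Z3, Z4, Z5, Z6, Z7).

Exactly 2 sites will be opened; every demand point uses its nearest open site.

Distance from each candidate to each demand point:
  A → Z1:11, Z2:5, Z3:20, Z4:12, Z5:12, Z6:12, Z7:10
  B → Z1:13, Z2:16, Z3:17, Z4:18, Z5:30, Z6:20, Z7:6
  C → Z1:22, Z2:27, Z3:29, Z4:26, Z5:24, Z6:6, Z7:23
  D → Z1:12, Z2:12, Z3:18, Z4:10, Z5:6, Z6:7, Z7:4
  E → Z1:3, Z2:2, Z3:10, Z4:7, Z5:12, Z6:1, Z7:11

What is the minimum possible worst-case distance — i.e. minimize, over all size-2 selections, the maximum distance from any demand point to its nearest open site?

Open {D, E}.
  Farthest demand point is Z3 at distance 10 (to E); all others are ≤ 10.
With {A, E} the worst case is 12.
With {B, E} the worst case is 12.
No size-2 selection achieves below 10.

10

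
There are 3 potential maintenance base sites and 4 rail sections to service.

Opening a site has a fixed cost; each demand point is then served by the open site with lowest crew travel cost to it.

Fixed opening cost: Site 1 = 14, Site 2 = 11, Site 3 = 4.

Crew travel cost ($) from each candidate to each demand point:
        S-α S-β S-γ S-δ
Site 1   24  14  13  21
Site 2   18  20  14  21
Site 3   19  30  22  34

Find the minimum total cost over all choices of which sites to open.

84

Open {Site 2}: assign each demand point to its cheapest open site.
  S-α→Site 2 18, S-β→Site 2 20, S-γ→Site 2 14, S-δ→Site 2 21
  crew travel cost 73, fixed 11 → total 84.
Compare {Site 1, Site 3}: crew travel cost 67 + fixed 18 = 85.
Compare {Site 1}: crew travel cost 72 + fixed 14 = 86.
Compare {Site 2, Site 3}: crew travel cost 73 + fixed 15 = 88.
All other subsets cost ≥ 85. Minimum total cost: 84.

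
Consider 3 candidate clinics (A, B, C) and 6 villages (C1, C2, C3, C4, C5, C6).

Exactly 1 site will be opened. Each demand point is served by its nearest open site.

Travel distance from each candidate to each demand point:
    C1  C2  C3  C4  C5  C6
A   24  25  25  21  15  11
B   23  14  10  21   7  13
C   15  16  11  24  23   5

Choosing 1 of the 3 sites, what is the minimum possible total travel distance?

88

Open {B}.
  C1→B 23, C2→B 14, C3→B 10, C4→B 21, C5→B 7, C6→B 13  ⇒ total 88.
Compare {C}: total 94.
Compare {A}: total 121.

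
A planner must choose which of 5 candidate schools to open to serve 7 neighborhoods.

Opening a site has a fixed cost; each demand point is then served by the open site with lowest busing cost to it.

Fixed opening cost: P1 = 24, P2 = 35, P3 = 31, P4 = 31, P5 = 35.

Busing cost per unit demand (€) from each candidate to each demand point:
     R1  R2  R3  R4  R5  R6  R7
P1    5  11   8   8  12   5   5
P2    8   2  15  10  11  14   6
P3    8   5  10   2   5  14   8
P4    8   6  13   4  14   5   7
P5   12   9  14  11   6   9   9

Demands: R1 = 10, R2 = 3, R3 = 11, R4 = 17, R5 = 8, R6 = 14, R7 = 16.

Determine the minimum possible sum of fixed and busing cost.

432

Open {P1, P3}: assign each demand point to its cheapest open site.
  R1→P1 10×5=50, R2→P3 3×5=15, R3→P1 11×8=88, R4→P3 17×2=34, R5→P3 8×5=40, R6→P1 14×5=70, R7→P1 16×5=80
  busing cost 377, fixed 55 → total 432.
Compare {P1, P2, P3}: busing cost 368 + fixed 90 = 458.
Compare {P1, P3, P4}: busing cost 377 + fixed 86 = 463.
Compare {P1, P3, P5}: busing cost 377 + fixed 90 = 467.
All other subsets cost ≥ 458. Minimum total cost: 432.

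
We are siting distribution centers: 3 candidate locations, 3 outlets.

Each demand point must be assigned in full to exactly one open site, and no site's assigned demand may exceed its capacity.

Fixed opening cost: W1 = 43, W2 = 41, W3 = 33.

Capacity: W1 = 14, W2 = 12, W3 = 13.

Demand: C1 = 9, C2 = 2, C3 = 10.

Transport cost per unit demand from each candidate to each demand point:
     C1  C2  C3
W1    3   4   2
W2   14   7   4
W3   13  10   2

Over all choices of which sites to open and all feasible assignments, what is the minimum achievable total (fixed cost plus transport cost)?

131

Open {W1, W3}; cheapest assignment that respects the capacities:
  W1 (cap 14, load 11): C1, C2 — cost 9×3 + 2×4 = 35
  W3 (cap 13, load 10): C3 — cost 10×2 = 20
  Shipping 55, fixed 76 → total 131.
  Any other capacity-feasible assignment to {W1, W3} ships for at least 55.
Compare {W1, W2}: its best feasible assignment gives total 159.
Compare {W1, W2, W3}: its best feasible assignment gives total 172.
Every other set of open sites that can feasibly serve all demand totals ≥ 159 even under its best assignment. Minimum: 131.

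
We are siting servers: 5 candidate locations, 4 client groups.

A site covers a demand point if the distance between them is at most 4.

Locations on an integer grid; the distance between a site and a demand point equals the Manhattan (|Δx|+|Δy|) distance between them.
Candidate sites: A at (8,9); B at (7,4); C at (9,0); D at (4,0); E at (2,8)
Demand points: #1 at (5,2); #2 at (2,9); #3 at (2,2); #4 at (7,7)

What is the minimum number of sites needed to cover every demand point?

3

Coverage sets (demand points within 4 of each site):
  A: {#4}
  B: {#1, #4}
  C: {}
  D: {#1, #3}
  E: {#2}
No 2 sites suffice: every size-2 union leaves at least one demand point uncovered.
But {A, D, E} covers everything, so the minimum is 3.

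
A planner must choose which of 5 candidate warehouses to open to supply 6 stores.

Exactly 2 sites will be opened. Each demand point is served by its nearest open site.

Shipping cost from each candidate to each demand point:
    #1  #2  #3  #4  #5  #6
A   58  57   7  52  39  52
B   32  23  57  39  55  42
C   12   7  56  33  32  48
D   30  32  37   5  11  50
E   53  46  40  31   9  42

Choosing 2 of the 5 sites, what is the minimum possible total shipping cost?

Open {C, D}.
  #1→C 12, #2→C 7, #3→D 37, #4→D 5, #5→D 11, #6→C 48  ⇒ total 120.
Compare {A, D}: total 135.
Compare {A, C}: total 139.
No size-2 selection does better; minimum is 120.

120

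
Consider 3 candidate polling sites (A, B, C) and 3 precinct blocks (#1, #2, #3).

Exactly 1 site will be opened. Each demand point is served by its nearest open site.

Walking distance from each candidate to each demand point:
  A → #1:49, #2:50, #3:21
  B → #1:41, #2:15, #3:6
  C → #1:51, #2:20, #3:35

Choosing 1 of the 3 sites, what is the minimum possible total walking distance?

62

Open {B}.
  #1→B 41, #2→B 15, #3→B 6  ⇒ total 62.
Compare {C}: total 106.
Compare {A}: total 120.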